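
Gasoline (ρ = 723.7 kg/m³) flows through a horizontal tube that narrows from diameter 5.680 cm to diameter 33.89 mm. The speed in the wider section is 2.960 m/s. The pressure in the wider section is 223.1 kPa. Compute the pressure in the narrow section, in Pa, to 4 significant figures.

Continuity gives A₁v₁ = A₂v₂, so v₂ = (25.34 cm²)/(9.021 cm²) × 2.960 m/s = 8.315 m/s.
Along the horizontal streamline, P + ½ρv² is constant.
P₂ = P₁ − ½ρ(v₂² − v₁²) = 223100 − ½·723.7·(8.315² − 2.960²) = 223100 − 21850 = 201300 Pa.

P₂ ≈ 201300 Pa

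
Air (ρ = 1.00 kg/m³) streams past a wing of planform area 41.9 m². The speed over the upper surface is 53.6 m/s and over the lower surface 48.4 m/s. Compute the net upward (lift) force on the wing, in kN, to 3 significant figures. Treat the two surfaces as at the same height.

F ≈ 11.1 kN

With equal heights on the two surfaces, Bernoulli gives P_lower − P_upper = ½ρ(v_upper² − v_lower²).
ΔP = ½·1.00·(53.6² − 48.4²) = 265 Pa.
Lift = ΔP · A = 265 × 41.9 = 11100 N.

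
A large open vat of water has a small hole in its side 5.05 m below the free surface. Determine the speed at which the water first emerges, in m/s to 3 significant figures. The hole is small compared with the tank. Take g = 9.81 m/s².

Bernoulli from surface to hole (P equal, v_surface ≈ 0): v = √(2gh) = √(2×9.81×5.05) = 9.95 m/s.

9.95 m/s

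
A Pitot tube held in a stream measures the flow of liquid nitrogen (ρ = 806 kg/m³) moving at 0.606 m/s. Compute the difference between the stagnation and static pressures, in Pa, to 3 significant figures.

ΔP = 148 Pa

At the stagnation point the flow is brought to rest, so Bernoulli gives P_stag − P_static = ½ρv².
ΔP = ½·806·0.606² = 148 Pa.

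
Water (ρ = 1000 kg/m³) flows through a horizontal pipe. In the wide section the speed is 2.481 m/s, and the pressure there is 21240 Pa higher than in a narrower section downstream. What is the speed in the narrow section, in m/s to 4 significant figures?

Horizontal Bernoulli: P₁ + ½ρv₁² = P₂ + ½ρv₂², so v₂² = v₁² + 2(P₁ − P₂)/ρ.
v₂ = √(2.481² + 2·21240/1000) = √(6.155 + 42.48) = 6.974 m/s.

6.974 m/s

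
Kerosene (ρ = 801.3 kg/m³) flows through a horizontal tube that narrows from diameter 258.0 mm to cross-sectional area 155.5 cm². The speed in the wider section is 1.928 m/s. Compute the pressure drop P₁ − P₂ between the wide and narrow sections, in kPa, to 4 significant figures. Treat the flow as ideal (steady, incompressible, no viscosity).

By continuity, v₂ = v₁·A₁/A₂ = 1.928·(522.8/155.5) = 6.482 m/s.
Along the horizontal streamline, P + ½ρv² is constant.
P₁ − P₂ = ½·801.3·(6.482² − 1.928²) = ½·801.3·38.30 = 15340 Pa.

15.34 kPa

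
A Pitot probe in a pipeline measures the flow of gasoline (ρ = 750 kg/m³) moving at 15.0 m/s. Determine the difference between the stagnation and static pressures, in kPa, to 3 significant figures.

ΔP ≈ 84.4 kPa

The dynamic pressure equals the rise in static pressure at the stagnation point: ΔP = ½ρv².
ΔP = ½·750·15.0² = 84400 Pa.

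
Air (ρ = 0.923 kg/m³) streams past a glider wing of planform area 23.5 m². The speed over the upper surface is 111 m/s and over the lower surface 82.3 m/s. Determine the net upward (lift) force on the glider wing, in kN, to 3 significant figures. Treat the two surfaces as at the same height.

F ≈ 60.2 kN

From P + ½ρv² = const at equal height, P_low − P_up = ½ρ(v_up² − v_low²).
ΔP = ½·0.923·(111² − 82.3²) = 2560 Pa.
Lift = ΔP · A = 2560 × 23.5 = 60200 N.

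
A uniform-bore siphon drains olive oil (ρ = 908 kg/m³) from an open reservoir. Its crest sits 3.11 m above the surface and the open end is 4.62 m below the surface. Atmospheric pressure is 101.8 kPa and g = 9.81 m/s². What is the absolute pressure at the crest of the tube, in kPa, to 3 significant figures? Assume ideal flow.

32.9 kPa

The outlet speed comes from Torricelli: v = √(2g·4.62) = 9.52 m/s.
With constant cross-section the crest speed equals v; applying Bernoulli from the surface up to the crest, P_top = P_atm − ½ρv² − ρg·h_top.
P_top = 101800 − ½·908·9.52² − 908·9.81·3.11 = 32900 Pa.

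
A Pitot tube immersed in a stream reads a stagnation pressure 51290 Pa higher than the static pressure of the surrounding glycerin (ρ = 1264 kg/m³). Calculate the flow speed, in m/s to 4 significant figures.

9.009 m/s

At the stagnation point the flow is brought to rest, so Bernoulli gives P_stag − P_static = ½ρv².
v = √(2ΔP/ρ) = √(2·51290/1264) = 9.009 m/s.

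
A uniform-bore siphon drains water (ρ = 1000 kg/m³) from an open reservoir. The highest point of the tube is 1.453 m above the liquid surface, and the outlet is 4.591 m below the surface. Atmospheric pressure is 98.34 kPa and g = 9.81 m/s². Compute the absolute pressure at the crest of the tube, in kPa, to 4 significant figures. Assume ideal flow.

39.05 kPa

From the surface to the outlet (both open to atmosphere, surface at rest): v = √(2g·h_out) = √(2·9.81·4.591) = 9.491 m/s.
Continuity keeps v the same throughout the tube; from surface to crest, P_atm + 0 = P_top + ½ρv² + ρg·h_top.
P_top = 98340 − ½·1000·9.491² − 1000·9.81·1.453 = 39050 Pa.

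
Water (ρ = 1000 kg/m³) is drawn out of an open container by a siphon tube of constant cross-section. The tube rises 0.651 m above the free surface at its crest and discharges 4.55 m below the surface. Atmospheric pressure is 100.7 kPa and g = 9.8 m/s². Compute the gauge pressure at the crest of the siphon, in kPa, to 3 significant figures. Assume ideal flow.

-51.0 kPa

Bernoulli surface→outlet gives ½v² = g·h_out, so v = √(2·9.8·4.55) = 9.44 m/s.
The bore is uniform, so the speed at the crest is the same v. Bernoulli surface→crest: P_atm = P_top + ½ρv² + ρg·h_top.
P_top = 100700 − ½·1000·9.44² − 1000·9.8·0.651 = 49700 Pa. So P_gauge = P_top − P_atm = -51000 Pa.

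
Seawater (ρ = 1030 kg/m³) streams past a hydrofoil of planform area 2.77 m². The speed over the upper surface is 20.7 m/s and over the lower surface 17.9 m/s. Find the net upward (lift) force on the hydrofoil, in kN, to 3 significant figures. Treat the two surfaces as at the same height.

The faster flow above has the lower pressure; Bernoulli (same height) gives ΔP = ½ρ(v_up² − v_low²).
ΔP = ½·1030·(20.7² − 17.9²) = 55700 Pa.
Lift = ΔP · A = 55700 × 2.77 = 154000 N.

F ≈ 154 kN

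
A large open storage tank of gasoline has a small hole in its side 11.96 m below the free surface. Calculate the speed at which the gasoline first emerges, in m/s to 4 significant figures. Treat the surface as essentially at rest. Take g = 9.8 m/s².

With the surface at rest and both surface and jet at atmospheric pressure, Bernoulli gives ρg h = ½ρv², so v = √(2gh) = √(2·9.8·11.96) = 15.31 m/s.

15.31 m/s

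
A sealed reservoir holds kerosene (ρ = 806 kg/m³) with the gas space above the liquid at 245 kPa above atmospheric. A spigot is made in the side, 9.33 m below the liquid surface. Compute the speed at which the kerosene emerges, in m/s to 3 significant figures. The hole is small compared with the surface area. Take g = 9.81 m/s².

28.1 m/s

Take point 1 at the surface (v₁ ≈ 0) and point 2 at the hole (at atmospheric pressure). Bernoulli: P₁ + ρg h = P_atm + ½ρv₂².
With P₁ − P_atm = 245000 Pa, v₂ = √(2gh + 2ΔP/ρ) = √(2·9.81·9.33 + 2·245000/806) = 28.1 m/s.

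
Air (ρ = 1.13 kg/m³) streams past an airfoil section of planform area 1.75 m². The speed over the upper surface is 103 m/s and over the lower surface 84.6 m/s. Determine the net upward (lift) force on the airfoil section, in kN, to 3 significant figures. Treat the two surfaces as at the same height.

From P + ½ρv² = const at equal height, P_low − P_up = ½ρ(v_up² − v_low²).
ΔP = ½·1.13·(103² − 84.6²) = 1950 Pa.
Lift = ΔP · A = 1950 × 1.75 = 3410 N.

F ≈ 3.41 kN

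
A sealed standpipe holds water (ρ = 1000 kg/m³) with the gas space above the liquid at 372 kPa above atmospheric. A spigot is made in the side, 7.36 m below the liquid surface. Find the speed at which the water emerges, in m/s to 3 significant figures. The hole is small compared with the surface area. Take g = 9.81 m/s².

29.8 m/s

Take point 1 at the surface (v₁ ≈ 0) and point 2 at the hole (at atmospheric pressure). Bernoulli: P₁ + ρg h = P_atm + ½ρv₂².
With P₁ − P_atm = 372000 Pa, v₂ = √(2gh + 2ΔP/ρ) = √(2·9.81·7.36 + 2·372000/1000) = 29.8 m/s.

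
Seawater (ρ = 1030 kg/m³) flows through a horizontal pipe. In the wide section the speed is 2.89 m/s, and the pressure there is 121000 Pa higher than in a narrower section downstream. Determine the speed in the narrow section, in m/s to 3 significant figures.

v₂ ≈ 15.6 m/s

With h₁ = h₂, rearranging Bernoulli gives v₂ = √(v₁² + 2ΔP/ρ).
v₂ = √(2.89² + 2·121000/1030) = √(8.35 + 235) = 15.6 m/s.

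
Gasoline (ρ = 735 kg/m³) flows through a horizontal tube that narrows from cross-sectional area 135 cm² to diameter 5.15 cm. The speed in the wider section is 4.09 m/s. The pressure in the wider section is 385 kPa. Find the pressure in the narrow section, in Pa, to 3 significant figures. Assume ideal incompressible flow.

133000 Pa

The volume flow rate is constant, so v₂ = (A₁/A₂)v₁ = (135/20.8)·4.09 = 26.5 m/s.
With no height change, Bernoulli's equation is P₁ + ½ρv₁² = P₂ + ½ρv₂².
P₂ = P₁ − ½ρ(v₂² − v₁²) = 385000 − ½·735·(26.5² − 4.09²) = 385000 − 252000 = 133000 Pa.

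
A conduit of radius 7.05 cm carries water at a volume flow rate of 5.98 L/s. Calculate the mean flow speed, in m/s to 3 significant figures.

0.383 m/s

Q = 5.98 L/s = 0.00598 m³/s.
v = Q/A = 0.00598 / 0.0156 = 0.383 m/s.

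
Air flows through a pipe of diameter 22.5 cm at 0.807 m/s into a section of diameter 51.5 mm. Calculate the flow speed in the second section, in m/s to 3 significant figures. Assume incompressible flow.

Continuity gives A₁v₁ = A₂v₂, so v₂ = (398 cm²)/(20.8 cm²) × 0.807 m/s = 15.4 m/s.

v₂ ≈ 15.4 m/s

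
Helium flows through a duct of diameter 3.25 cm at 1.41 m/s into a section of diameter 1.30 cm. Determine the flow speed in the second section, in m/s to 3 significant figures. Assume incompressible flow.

v₂ ≈ 8.81 m/s

Mass conservation (A₁v₁ = A₂v₂) gives v₂ = 1.41 × 8.30/1.33 = 8.81 m/s.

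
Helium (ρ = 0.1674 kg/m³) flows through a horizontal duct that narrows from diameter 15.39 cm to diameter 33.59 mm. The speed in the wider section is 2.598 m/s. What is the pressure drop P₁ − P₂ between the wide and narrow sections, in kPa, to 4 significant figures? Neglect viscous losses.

The volume flow rate is constant, so v₂ = (A₁/A₂)v₁ = (186.0/8.862)·2.598 = 54.54 m/s.
Along the horizontal streamline, P + ½ρv² is constant.
P₁ − P₂ = ½·0.1674·(54.54² − 2.598²) = ½·0.1674·2968 = 248.4 Pa.

ΔP ≈ 0.2484 kPa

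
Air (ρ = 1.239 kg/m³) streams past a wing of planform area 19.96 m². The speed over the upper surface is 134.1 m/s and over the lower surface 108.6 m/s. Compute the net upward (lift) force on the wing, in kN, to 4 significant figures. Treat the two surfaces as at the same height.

From P + ½ρv² = const at equal height, P_low − P_up = ½ρ(v_up² − v_low²).
ΔP = ½·1.239·(134.1² − 108.6²) = 3834 Pa.
Lift = ΔP · A = 3834 × 19.96 = 76530 N.

76.53 kN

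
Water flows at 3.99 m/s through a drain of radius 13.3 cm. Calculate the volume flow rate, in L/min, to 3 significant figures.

Q = 13300 L/min

Q = A·v = 0.0556 m² × 3.99 m/s = 0.222 m³/s.
Converting: 0.222 m³/s × 60000 = 13300 L/min.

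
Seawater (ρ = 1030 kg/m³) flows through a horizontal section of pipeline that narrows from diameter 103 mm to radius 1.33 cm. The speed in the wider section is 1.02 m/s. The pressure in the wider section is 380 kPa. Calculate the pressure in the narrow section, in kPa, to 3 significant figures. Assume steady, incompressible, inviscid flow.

Mass conservation (A₁v₁ = A₂v₂) gives v₂ = 1.02 × 83.3/5.56 = 15.3 m/s.
Bernoulli (h₁ = h₂): P₁ − P₂ = ½ρ(v₂² − v₁²).
P₂ = P₁ − ½ρ(v₂² − v₁²) = 380000 − ½·1030·(15.3² − 1.02²) = 380000 − 120000 = 260000 Pa.

260 kPa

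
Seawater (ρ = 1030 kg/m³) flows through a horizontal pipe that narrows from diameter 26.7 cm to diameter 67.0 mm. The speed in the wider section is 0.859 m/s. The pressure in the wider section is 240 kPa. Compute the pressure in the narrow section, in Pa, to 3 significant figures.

P₂ ≈ 145000 Pa

Continuity gives A₁v₁ = A₂v₂, so v₂ = (560 cm²)/(35.3 cm²) × 0.859 m/s = 13.6 m/s.
Bernoulli (h₁ = h₂): P₁ − P₂ = ½ρ(v₂² − v₁²).
P₂ = P₁ − ½ρ(v₂² − v₁²) = 240000 − ½·1030·(13.6² − 0.859²) = 240000 − 95500 = 145000 Pa.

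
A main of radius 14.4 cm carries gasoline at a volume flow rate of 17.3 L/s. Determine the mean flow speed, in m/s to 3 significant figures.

Q = 17.3 L/s = 0.0173 m³/s.
v = Q/A = 0.0173 / 0.0651 = 0.266 m/s.

v ≈ 0.266 m/s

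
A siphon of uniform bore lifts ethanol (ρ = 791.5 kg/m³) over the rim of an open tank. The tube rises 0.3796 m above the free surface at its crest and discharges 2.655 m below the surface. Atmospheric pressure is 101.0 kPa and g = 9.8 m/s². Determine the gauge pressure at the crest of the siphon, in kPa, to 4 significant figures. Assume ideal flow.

Bernoulli surface→outlet gives ½v² = g·h_out, so v = √(2·9.8·2.655) = 7.214 m/s.
The bore is uniform, so the speed at the crest is the same v. Bernoulli surface→crest: P_atm = P_top + ½ρv² + ρg·h_top.
P_top = 101000 − ½·791.5·7.214² − 791.5·9.8·0.3796 = 77460 Pa. So P_gauge = P_top − P_atm = -23540 Pa.

P_gauge ≈ -23.54 kPa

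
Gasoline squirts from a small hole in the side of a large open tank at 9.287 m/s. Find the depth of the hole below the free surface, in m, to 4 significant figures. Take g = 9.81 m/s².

Inverting v = √(2gh) gives h = v² / 2g.
h = 9.287²/(2·9.81) = 86.25/19.62 = 4.396 m.

4.396 m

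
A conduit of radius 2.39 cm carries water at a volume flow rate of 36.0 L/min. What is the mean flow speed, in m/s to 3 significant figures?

Q = 36.0 L/min = 0.000600 m³/s.
v = Q/A = 0.000600 / 0.00179 = 0.334 m/s.

v = 0.334 m/s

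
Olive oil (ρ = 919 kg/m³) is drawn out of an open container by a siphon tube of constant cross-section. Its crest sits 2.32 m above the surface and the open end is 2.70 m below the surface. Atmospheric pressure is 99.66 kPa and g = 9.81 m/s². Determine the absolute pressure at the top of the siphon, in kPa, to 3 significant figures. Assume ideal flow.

P_top ≈ 54.4 kPa

Bernoulli surface→outlet gives ½v² = g·h_out, so v = √(2·9.81·2.70) = 7.28 m/s.
The bore is uniform, so the speed at the crest is the same v. Bernoulli surface→crest: P_atm = P_top + ½ρv² + ρg·h_top.
P_top = 99660 − ½·919·7.28² − 919·9.81·2.32 = 54400 Pa.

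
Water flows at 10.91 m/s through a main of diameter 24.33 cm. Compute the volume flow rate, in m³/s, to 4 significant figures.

Q = A·v = 0.04649 m² × 10.91 m/s = 0.5072 m³/s.

Q ≈ 0.5072 m³/s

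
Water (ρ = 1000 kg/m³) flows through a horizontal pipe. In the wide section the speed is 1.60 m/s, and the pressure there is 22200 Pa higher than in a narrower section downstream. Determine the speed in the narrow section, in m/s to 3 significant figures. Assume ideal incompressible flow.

v₂ = 6.85 m/s

Along the level pipe P + ½ρv² is conserved, hence v₂² = v₁² + 2(P₁ − P₂)/ρ.
v₂ = √(1.60² + 2·22200/1000) = √(2.56 + 44.4) = 6.85 m/s.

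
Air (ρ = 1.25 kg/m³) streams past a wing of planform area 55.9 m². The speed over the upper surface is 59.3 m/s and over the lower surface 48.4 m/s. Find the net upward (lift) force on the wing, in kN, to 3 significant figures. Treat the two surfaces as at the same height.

F = 41.0 kN

From P + ½ρv² = const at equal height, P_low − P_up = ½ρ(v_up² − v_low²).
ΔP = ½·1.25·(59.3² − 48.4²) = 734 Pa.
Lift = ΔP · A = 734 × 55.9 = 41000 N.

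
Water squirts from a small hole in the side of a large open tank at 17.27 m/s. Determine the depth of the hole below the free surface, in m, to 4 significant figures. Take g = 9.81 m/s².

Inverting v = √(2gh) gives h = v² / 2g.
h = 17.27²/(2·9.81) = 298.3/19.62 = 15.20 m.

h ≈ 15.20 m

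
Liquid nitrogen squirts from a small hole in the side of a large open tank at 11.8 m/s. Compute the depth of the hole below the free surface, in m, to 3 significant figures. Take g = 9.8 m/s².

h ≈ 7.10 m

Torricelli: v = √(2gh), so h = v²/(2g).
h = 11.8²/(2·9.8) = 139/19.60 = 7.10 m.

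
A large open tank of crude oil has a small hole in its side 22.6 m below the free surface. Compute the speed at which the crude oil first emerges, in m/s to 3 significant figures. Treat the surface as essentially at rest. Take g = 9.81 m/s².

21.1 m/s

Bernoulli from surface to hole (P equal, v_surface ≈ 0): v = √(2gh) = √(2×9.81×22.6) = 21.1 m/s.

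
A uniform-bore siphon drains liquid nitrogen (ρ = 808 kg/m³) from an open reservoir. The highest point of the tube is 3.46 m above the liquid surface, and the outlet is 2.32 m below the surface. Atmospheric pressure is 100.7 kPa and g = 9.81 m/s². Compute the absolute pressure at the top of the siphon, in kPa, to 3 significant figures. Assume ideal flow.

From the surface to the outlet (both open to atmosphere, surface at rest): v = √(2g·h_out) = √(2·9.81·2.32) = 6.75 m/s.
The bore is uniform, so the speed at the crest is the same v. Bernoulli surface→crest: P_atm = P_top + ½ρv² + ρg·h_top.
P_top = 100700 − ½·808·6.75² − 808·9.81·3.46 = 54900 Pa.

P_top ≈ 54.9 kPa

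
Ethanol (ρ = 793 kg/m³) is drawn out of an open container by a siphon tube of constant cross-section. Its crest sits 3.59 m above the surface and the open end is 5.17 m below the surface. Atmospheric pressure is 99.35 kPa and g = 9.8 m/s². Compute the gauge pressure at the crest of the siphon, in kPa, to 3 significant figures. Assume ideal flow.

Bernoulli surface→outlet gives ½v² = g·h_out, so v = √(2·9.8·5.17) = 10.1 m/s.
Continuity keeps v the same throughout the tube; from surface to crest, P_atm + 0 = P_top + ½ρv² + ρg·h_top.
P_top = 99350 − ½·793·10.1² − 793·9.8·3.59 = 31300 Pa. So P_gauge = P_top − P_atm = -68100 Pa.

P_gauge ≈ -68.1 kPa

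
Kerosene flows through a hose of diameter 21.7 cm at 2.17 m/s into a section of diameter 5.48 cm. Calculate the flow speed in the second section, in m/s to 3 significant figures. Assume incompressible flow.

34.0 m/s

By continuity, v₂ = v₁·A₁/A₂ = 2.17·(370/23.6) = 34.0 m/s.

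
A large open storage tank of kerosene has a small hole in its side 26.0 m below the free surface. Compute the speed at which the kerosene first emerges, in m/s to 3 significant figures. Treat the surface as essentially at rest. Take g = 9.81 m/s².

With the surface at rest and both surface and jet at atmospheric pressure, Bernoulli gives ρg h = ½ρv², so v = √(2gh) = √(2·9.81·26.0) = 22.6 m/s.

22.6 m/s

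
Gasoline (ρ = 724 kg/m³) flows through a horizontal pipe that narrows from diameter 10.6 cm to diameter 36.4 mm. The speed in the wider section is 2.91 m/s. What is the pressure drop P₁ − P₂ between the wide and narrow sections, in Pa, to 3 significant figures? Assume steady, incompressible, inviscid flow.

ΔP ≈ 217000 Pa

Mass conservation (A₁v₁ = A₂v₂) gives v₂ = 2.91 × 88.2/10.4 = 24.7 m/s.
Bernoulli (h₁ = h₂): P₁ − P₂ = ½ρ(v₂² − v₁²).
P₁ − P₂ = ½·724·(24.7² − 2.91²) = ½·724·601 = 217000 Pa.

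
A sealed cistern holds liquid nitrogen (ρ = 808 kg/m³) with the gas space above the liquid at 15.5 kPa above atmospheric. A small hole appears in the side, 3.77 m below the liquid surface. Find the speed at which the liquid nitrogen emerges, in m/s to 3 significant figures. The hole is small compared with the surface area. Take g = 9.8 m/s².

v ≈ 10.6 m/s

Take point 1 at the surface (v₁ ≈ 0) and point 2 at the hole (at atmospheric pressure). Bernoulli: P₁ + ρg h = P_atm + ½ρv₂².
With P₁ − P_atm = 15500 Pa, v₂ = √(2gh + 2ΔP/ρ) = √(2·9.8·3.77 + 2·15500/808) = 10.6 m/s.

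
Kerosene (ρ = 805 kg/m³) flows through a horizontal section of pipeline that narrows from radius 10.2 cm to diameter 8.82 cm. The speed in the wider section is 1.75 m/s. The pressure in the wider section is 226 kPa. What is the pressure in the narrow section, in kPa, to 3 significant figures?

The volume flow rate is constant, so v₂ = (A₁/A₂)v₁ = (327/61.1)·1.75 = 9.36 m/s.
Bernoulli (h₁ = h₂): P₁ − P₂ = ½ρ(v₂² − v₁²).
P₂ = P₁ − ½ρ(v₂² − v₁²) = 226000 − ½·805·(9.36² − 1.75²) = 226000 − 34000 = 192000 Pa.

P₂ = 192 kPa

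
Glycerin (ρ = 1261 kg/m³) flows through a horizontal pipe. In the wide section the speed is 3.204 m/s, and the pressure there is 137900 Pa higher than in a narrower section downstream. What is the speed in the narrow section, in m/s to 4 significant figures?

15.13 m/s

Along the level pipe P + ½ρv² is conserved, hence v₂² = v₁² + 2(P₁ − P₂)/ρ.
v₂ = √(3.204² + 2·137900/1261) = √(10.27 + 218.7) = 15.13 m/s.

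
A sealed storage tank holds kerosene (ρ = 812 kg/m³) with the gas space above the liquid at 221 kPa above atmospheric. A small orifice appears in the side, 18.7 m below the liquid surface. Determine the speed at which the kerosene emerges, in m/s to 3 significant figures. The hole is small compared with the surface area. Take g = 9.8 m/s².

30.2 m/s

Take point 1 at the surface (v₁ ≈ 0) and point 2 at the hole (at atmospheric pressure). Bernoulli: P₁ + ρg h = P_atm + ½ρv₂².
With P₁ − P_atm = 221000 Pa, v₂ = √(2gh + 2ΔP/ρ) = √(2·9.8·18.7 + 2·221000/812) = 30.2 m/s.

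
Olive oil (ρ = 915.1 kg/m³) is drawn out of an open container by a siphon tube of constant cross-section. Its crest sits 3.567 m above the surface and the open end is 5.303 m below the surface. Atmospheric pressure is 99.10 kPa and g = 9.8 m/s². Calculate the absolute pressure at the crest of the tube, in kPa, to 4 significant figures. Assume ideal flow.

Bernoulli surface→outlet gives ½v² = g·h_out, so v = √(2·9.8·5.303) = 10.20 m/s.
With constant cross-section the crest speed equals v; applying Bernoulli from the surface up to the crest, P_top = P_atm − ½ρv² − ρg·h_top.
P_top = 99100 − ½·915.1·10.20² − 915.1·9.8·3.567 = 19550 Pa.

19.55 kPa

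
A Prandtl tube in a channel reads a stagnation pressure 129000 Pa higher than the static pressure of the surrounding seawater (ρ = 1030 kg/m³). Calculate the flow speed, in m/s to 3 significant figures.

Bernoulli between the free stream and the stagnation point: ½ρv² = P_stag − P_static.
v = √(2ΔP/ρ) = √(2·129000/1030) = 15.8 m/s.

15.8 m/s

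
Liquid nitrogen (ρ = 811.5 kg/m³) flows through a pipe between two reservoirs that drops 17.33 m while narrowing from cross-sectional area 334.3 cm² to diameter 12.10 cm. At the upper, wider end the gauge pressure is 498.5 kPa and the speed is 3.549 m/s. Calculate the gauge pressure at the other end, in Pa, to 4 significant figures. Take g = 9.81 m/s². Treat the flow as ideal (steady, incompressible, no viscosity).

Continuity gives A₁v₁ = A₂v₂, so v₂ = (334.3 cm²)/(115.0 cm²) × 3.549 m/s = 10.32 m/s.
Energy conservation along the streamline gives P₂ = P₁ − ½ρ(v₂² − v₁²) − ρg(h₂ − h₁).
P₂ = 498500 + ½·811.5·(3.549² − 10.32²) − 811.5·9.81·(−17.33) = 498500 + (-38080) − (-138000) = 598400 Pa.

P₂ ≈ 598400 Pa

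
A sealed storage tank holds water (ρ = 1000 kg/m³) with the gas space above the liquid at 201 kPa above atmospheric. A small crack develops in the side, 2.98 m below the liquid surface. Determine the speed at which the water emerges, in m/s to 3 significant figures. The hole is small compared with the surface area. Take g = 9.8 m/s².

v ≈ 21.5 m/s

Take point 1 at the surface (v₁ ≈ 0) and point 2 at the hole (at atmospheric pressure). Bernoulli: P₁ + ρg h = P_atm + ½ρv₂².
With P₁ − P_atm = 201000 Pa, v₂ = √(2gh + 2ΔP/ρ) = √(2·9.8·2.98 + 2·201000/1000) = 21.5 m/s.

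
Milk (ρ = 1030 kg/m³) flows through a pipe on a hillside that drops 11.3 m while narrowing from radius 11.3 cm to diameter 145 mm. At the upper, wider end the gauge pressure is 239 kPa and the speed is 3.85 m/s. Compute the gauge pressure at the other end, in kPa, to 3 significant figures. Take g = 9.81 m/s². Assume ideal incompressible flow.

316 kPa

Continuity gives A₁v₁ = A₂v₂, so v₂ = (401 cm²)/(165 cm²) × 3.85 m/s = 9.35 m/s.
Bernoulli: P₁ + ½ρv₁² + ρg h₁ = P₂ + ½ρv₂² + ρg h₂, so P₂ = P₁ + ½ρ(v₁² − v₂²) − ρg(h₂ − h₁).
P₂ = 239000 + ½·1030·(3.85² − 9.35²) − 1030·9.81·(−11.3) = 239000 + (-37400) − (-114000) = 316000 Pa.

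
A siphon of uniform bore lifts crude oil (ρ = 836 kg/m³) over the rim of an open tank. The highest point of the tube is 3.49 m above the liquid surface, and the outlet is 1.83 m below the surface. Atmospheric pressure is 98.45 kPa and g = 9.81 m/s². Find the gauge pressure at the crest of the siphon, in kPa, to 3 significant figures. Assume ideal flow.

P_gauge ≈ -43.6 kPa

From the surface to the outlet (both open to atmosphere, surface at rest): v = √(2g·h_out) = √(2·9.81·1.83) = 5.99 m/s.
Continuity keeps v the same throughout the tube; from surface to crest, P_atm + 0 = P_top + ½ρv² + ρg·h_top.
P_top = 98450 − ½·836·5.99² − 836·9.81·3.49 = 54800 Pa. So P_gauge = P_top − P_atm = -43600 Pa.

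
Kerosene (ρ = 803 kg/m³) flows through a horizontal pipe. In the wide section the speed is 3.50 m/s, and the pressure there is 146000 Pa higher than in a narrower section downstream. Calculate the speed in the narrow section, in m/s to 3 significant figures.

19.4 m/s

Horizontal Bernoulli: P₁ + ½ρv₁² = P₂ + ½ρv₂², so v₂² = v₁² + 2(P₁ − P₂)/ρ.
v₂ = √(3.50² + 2·146000/803) = √(12.2 + 364) = 19.4 m/s.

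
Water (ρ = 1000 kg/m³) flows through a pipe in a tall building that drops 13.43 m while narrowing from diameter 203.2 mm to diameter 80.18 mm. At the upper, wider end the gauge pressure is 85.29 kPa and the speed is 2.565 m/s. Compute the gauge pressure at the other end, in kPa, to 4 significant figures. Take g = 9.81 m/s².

Continuity gives A₁v₁ = A₂v₂, so v₂ = (324.3 cm²)/(50.49 cm²) × 2.565 m/s = 16.47 m/s.
Energy conservation along the streamline gives P₂ = P₁ − ½ρ(v₂² − v₁²) − ρg(h₂ − h₁).
P₂ = 85290 + ½·1000·(2.565² − 16.47²) − 1000·9.81·(−13.43) = 85290 + (-132400) − (-131700) = 84630 Pa.

84.63 kPa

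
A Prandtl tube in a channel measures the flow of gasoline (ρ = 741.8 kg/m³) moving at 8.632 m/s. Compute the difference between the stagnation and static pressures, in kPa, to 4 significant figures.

ΔP = 27.64 kPa

At the stagnation point the flow is brought to rest, so Bernoulli gives P_stag − P_static = ½ρv².
ΔP = ½·741.8·8.632² = 27640 Pa.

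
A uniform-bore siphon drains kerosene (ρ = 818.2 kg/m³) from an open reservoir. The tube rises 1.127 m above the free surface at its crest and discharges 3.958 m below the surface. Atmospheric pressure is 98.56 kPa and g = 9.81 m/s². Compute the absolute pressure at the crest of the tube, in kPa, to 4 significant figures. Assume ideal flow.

57.75 kPa

Bernoulli surface→outlet gives ½v² = g·h_out, so v = √(2·9.81·3.958) = 8.812 m/s.
Continuity keeps v the same throughout the tube; from surface to crest, P_atm + 0 = P_top + ½ρv² + ρg·h_top.
P_top = 98560 − ½·818.2·8.812² − 818.2·9.81·1.127 = 57750 Pa.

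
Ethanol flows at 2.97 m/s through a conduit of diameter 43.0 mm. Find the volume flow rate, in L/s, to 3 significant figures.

Q = 4.31 L/s

Q = A·v = 0.00145 m² × 2.97 m/s = 0.00431 m³/s.
Converting: 0.00431 m³/s × 1000 = 4.31 L/s.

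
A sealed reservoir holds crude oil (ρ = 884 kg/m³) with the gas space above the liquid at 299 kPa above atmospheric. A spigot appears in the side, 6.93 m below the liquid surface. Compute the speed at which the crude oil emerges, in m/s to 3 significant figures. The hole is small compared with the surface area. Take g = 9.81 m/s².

Take point 1 at the surface (v₁ ≈ 0) and point 2 at the hole (at atmospheric pressure). Bernoulli: P₁ + ρg h = P_atm + ½ρv₂².
With P₁ − P_atm = 299000 Pa, v₂ = √(2gh + 2ΔP/ρ) = √(2·9.81·6.93 + 2·299000/884) = 28.5 m/s.

v = 28.5 m/s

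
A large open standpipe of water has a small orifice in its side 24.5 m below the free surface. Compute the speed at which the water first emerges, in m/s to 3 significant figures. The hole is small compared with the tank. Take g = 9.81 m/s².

21.9 m/s

The surface is effectively still and both ends are open, so ½v² = gh and v = √(2·9.81·24.5) = 21.9 m/s.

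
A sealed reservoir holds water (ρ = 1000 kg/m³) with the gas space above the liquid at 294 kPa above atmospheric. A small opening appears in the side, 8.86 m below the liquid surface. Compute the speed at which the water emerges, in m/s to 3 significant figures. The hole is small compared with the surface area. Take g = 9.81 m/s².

v ≈ 27.6 m/s

Take point 1 at the surface (v₁ ≈ 0) and point 2 at the hole (at atmospheric pressure). Bernoulli: P₁ + ρg h = P_atm + ½ρv₂².
With P₁ − P_atm = 294000 Pa, v₂ = √(2gh + 2ΔP/ρ) = √(2·9.81·8.86 + 2·294000/1000) = 27.6 m/s.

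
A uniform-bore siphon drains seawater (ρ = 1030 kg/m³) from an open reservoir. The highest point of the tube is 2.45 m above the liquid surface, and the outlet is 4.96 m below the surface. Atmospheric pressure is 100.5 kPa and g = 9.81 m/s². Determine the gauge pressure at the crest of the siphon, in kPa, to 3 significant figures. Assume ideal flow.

P_gauge ≈ -74.9 kPa

The outlet speed comes from Torricelli: v = √(2g·4.96) = 9.86 m/s.
The bore is uniform, so the speed at the crest is the same v. Bernoulli surface→crest: P_atm = P_top + ½ρv² + ρg·h_top.
P_top = 100500 − ½·1030·9.86² − 1030·9.81·2.45 = 25600 Pa. So P_gauge = P_top − P_atm = -74900 Pa.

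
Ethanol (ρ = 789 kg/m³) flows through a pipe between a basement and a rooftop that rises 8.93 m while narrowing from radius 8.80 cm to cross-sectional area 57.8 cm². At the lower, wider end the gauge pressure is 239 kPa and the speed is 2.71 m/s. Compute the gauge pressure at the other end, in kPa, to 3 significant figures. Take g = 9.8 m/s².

Continuity gives A₁v₁ = A₂v₂, so v₂ = (243 cm²)/(57.8 cm²) × 2.71 m/s = 11.4 m/s.
Applying Bernoulli between the two ends and solving for P₂: P₂ = P₁ + ½ρ(v₁² − v₂²) − ρgΔh.
P₂ = 239000 + ½·789·(2.71² − 11.4²) − 789·9.8·(+8.93) = 239000 + (-48400) − (69000) = 122000 Pa.

122 kPa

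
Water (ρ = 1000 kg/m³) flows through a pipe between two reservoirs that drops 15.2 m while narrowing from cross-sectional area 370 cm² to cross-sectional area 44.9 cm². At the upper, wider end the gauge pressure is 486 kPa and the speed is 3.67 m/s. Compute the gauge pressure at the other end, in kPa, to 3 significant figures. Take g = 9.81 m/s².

By continuity, v₂ = v₁·A₁/A₂ = 3.67·(370/44.9) = 30.2 m/s.
Applying Bernoulli between the two ends and solving for P₂: P₂ = P₁ + ½ρ(v₁² − v₂²) − ρgΔh.
P₂ = 486000 + ½·1000·(3.67² − 30.2²) − 1000·9.81·(−15.2) = 486000 + (-451000) − (-149000) = 185000 Pa.

P₂ ≈ 185 kPa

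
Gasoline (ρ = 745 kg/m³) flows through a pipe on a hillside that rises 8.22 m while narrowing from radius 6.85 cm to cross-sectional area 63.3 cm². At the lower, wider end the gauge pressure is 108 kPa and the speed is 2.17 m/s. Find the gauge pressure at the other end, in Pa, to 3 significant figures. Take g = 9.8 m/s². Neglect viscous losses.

Mass conservation (A₁v₁ = A₂v₂) gives v₂ = 2.17 × 147/63.3 = 5.05 m/s.
Applying Bernoulli between the two ends and solving for P₂: P₂ = P₁ + ½ρ(v₁² − v₂²) − ρgΔh.
P₂ = 108000 + ½·745·(2.17² − 5.05²) − 745·9.8·(+8.22) = 108000 + (-7760) − (60000) = 40200 Pa.

P₂ ≈ 40200 Pa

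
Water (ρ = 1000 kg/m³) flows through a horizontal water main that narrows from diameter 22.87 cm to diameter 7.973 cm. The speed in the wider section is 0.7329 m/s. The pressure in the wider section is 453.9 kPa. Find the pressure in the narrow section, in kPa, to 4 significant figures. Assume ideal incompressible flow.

P₂ ≈ 436.0 kPa

By continuity, v₂ = v₁·A₁/A₂ = 0.7329·(410.8/49.93) = 6.030 m/s.
Bernoulli (h₁ = h₂): P₁ − P₂ = ½ρ(v₂² − v₁²).
P₂ = P₁ − ½ρ(v₂² − v₁²) = 453900 − ½·1000·(6.030² − 0.7329²) = 453900 − 17910 = 436000 Pa.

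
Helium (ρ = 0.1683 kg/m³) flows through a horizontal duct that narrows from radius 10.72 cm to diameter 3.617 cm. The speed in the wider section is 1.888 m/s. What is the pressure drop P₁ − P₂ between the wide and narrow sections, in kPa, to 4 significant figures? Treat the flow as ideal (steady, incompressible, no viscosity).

ΔP ≈ 0.3700 kPa

Continuity gives A₁v₁ = A₂v₂, so v₂ = (361.0 cm²)/(10.28 cm²) × 1.888 m/s = 66.34 m/s.
With no height change, Bernoulli's equation is P₁ + ½ρv₁² = P₂ + ½ρv₂².
P₁ − P₂ = ½·0.1683·(66.34² − 1.888²) = ½·0.1683·4397 = 370.0 Pa.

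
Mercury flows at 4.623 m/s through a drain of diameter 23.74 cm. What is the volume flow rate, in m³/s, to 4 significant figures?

Q = A·v = 0.04426 m² × 4.623 m/s = 0.2046 m³/s.

0.2046 m³/s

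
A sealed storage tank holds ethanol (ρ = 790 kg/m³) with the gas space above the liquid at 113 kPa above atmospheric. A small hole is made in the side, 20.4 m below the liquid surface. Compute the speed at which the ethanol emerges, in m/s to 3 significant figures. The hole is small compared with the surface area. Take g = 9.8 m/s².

Take point 1 at the surface (v₁ ≈ 0) and point 2 at the hole (at atmospheric pressure). Bernoulli: P₁ + ρg h = P_atm + ½ρv₂².
With P₁ − P_atm = 113000 Pa, v₂ = √(2gh + 2ΔP/ρ) = √(2·9.8·20.4 + 2·113000/790) = 26.2 m/s.

v ≈ 26.2 m/s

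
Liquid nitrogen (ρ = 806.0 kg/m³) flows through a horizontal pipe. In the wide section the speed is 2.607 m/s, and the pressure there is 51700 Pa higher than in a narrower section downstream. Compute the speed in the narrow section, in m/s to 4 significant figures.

Along the level pipe P + ½ρv² is conserved, hence v₂² = v₁² + 2(P₁ − P₂)/ρ.
v₂ = √(2.607² + 2·51700/806.0) = √(6.796 + 128.3) = 11.62 m/s.

v₂ ≈ 11.62 m/s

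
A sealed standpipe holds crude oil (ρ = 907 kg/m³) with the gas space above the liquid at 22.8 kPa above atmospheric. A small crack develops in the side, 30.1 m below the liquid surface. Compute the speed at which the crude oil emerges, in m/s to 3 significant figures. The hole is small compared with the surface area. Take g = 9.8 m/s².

Take point 1 at the surface (v₁ ≈ 0) and point 2 at the hole (at atmospheric pressure). Bernoulli: P₁ + ρg h = P_atm + ½ρv₂².
With P₁ − P_atm = 22800 Pa, v₂ = √(2gh + 2ΔP/ρ) = √(2·9.8·30.1 + 2·22800/907) = 25.3 m/s.

25.3 m/s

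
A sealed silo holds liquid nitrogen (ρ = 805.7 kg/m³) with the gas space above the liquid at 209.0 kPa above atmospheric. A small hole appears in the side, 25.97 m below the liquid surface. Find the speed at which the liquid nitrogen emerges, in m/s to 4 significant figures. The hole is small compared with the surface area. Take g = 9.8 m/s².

v = 32.06 m/s

Take point 1 at the surface (v₁ ≈ 0) and point 2 at the hole (at atmospheric pressure). Bernoulli: P₁ + ρg h = P_atm + ½ρv₂².
With P₁ − P_atm = 209000 Pa, v₂ = √(2gh + 2ΔP/ρ) = √(2·9.8·25.97 + 2·209000/805.7) = 32.06 m/s.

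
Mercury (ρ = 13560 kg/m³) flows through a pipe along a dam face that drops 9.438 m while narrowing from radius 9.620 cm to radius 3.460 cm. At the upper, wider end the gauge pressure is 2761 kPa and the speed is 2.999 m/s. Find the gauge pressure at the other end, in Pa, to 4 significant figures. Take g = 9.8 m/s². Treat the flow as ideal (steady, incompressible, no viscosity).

P₂ ≈ 432200 Pa

By continuity, v₂ = v₁·A₁/A₂ = 2.999·(290.7/37.61) = 23.18 m/s.
Energy conservation along the streamline gives P₂ = P₁ − ½ρ(v₂² − v₁²) − ρg(h₂ − h₁).
P₂ = 2761000 + ½·13560·(2.999² − 23.18²) − 13560·9.8·(−9.438) = 2761000 + (-3583000) − (-1254000) = 432200 Pa.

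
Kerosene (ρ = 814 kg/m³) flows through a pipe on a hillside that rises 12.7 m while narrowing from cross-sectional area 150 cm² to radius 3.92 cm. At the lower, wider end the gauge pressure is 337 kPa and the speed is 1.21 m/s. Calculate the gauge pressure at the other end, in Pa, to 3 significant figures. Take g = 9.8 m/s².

P₂ ≈ 231000 Pa

The volume flow rate is constant, so v₂ = (A₁/A₂)v₁ = (150/48.3)·1.21 = 3.76 m/s.
Energy conservation along the streamline gives P₂ = P₁ − ½ρ(v₂² − v₁²) − ρg(h₂ − h₁).
P₂ = 337000 + ½·814·(1.21² − 3.76²) − 814·9.8·(+12.7) = 337000 + (-5160) − (101000) = 231000 Pa.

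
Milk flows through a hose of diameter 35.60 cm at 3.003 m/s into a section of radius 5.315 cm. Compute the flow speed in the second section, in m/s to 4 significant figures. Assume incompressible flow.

v₂ ≈ 33.68 m/s

Continuity gives A₁v₁ = A₂v₂, so v₂ = (995.4 cm²)/(88.75 cm²) × 3.003 m/s = 33.68 m/s.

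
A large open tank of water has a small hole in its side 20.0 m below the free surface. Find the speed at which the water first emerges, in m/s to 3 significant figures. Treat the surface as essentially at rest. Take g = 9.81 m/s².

The surface is effectively still and both ends are open, so ½v² = gh and v = √(2·9.81·20.0) = 19.8 m/s.

v ≈ 19.8 m/s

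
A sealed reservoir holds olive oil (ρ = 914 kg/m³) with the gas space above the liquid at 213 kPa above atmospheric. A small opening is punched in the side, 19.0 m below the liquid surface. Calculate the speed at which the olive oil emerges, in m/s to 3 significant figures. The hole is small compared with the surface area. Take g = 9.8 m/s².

v ≈ 29.0 m/s

Take point 1 at the surface (v₁ ≈ 0) and point 2 at the hole (at atmospheric pressure). Bernoulli: P₁ + ρg h = P_atm + ½ρv₂².
With P₁ − P_atm = 213000 Pa, v₂ = √(2gh + 2ΔP/ρ) = √(2·9.8·19.0 + 2·213000/914) = 29.0 m/s.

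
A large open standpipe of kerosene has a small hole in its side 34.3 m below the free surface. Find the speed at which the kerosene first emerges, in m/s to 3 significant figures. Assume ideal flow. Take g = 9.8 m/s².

Bernoulli from surface to hole (P equal, v_surface ≈ 0): v = √(2gh) = √(2×9.8×34.3) = 25.9 m/s.

25.9 m/s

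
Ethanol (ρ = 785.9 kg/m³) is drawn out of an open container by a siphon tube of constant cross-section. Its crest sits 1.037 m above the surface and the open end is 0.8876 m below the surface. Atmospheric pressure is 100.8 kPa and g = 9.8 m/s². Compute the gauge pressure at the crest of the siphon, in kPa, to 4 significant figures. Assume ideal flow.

P_gauge ≈ -14.82 kPa

From the surface to the outlet (both open to atmosphere, surface at rest): v = √(2g·h_out) = √(2·9.8·0.8876) = 4.171 m/s.
The bore is uniform, so the speed at the crest is the same v. Bernoulli surface→crest: P_atm = P_top + ½ρv² + ρg·h_top.
P_top = 100800 − ½·785.9·4.171² − 785.9·9.8·1.037 = 85980 Pa. So P_gauge = P_top − P_atm = -14820 Pa.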